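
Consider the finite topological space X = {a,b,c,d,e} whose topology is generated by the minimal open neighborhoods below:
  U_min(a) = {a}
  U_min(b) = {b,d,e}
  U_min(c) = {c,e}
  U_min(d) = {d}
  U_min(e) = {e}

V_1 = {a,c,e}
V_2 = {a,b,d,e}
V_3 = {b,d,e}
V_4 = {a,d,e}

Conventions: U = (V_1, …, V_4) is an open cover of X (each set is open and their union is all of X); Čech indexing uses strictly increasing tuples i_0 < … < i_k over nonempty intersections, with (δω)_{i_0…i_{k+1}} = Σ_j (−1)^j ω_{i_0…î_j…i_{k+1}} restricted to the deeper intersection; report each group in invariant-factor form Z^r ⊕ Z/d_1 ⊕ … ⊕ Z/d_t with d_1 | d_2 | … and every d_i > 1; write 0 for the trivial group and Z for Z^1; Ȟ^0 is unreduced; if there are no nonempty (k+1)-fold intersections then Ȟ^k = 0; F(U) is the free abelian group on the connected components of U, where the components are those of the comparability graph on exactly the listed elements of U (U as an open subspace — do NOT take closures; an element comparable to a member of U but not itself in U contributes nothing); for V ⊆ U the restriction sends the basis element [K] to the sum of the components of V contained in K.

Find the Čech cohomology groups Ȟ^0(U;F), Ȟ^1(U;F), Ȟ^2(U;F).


nerve of the cover:
  V12={a,e} V13={e} V14={a,e} V23={b,d,e} V24={a,d,e} V34={d,e}
  V123={e} V124={a,e} V134={e} V234={d,e}
  V1234={e}
components per intersection:
  V1: {a} {c,e}
  V2: {a} {b,d,e}
  V3: {b,d,e}
  V4: {a} {d} {e}
  V12: {a} {e}
  V13: {e}
  V14: {a} {e}
  V23: {b,d,e}
  V24: {a} {d} {e}
  V34: {d} {e}
  V123: {e}
  V124: {a} {e}
  V134: {e}
  V234: {d} {e}
  V1234: {e}
C dims 8,11,6,1; δ0: rk 6, SNF 1^6; δ1: rk 5, SNF 1^5; δ2: rk 1, SNF 1^1
Ȟ^0 = (8 − 6) − 0 = 2, so Ȟ^0 ≅ Z^2
Ȟ^1 = (11 − 5) − 6 = 0, so Ȟ^1 ≅ 0
Ȟ^2 = (6 − 1) − 5 = 0, so Ȟ^2 ≅ 0

Ȟ^0(U;F) ≅ Z^2, Ȟ^1(U;F) ≅ 0, Ȟ^2(U;F) ≅ 0


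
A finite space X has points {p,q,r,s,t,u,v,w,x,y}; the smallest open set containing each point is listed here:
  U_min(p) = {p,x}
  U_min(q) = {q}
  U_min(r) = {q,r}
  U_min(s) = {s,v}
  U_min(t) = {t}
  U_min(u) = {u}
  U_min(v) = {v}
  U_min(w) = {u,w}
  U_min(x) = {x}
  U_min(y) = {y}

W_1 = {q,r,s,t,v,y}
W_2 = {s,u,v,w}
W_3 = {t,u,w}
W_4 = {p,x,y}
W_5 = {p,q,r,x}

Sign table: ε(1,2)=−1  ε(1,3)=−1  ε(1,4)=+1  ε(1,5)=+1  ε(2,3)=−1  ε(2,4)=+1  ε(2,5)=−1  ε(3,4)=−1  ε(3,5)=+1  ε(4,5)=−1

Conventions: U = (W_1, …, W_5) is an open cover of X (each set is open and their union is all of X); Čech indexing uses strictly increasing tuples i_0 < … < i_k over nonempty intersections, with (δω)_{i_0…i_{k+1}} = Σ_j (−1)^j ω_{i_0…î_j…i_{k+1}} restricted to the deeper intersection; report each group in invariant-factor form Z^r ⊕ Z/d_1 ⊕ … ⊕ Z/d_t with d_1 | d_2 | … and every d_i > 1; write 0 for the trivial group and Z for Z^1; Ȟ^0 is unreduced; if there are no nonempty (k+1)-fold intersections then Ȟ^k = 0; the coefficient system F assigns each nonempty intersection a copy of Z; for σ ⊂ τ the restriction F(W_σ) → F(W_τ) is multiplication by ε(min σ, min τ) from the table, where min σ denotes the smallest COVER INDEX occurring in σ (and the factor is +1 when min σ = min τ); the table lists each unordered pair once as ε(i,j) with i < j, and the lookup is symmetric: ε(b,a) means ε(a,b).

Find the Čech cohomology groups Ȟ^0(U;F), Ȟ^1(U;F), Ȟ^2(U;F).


nerve simplices:
  W12={s,v} W13={t} W14={y} W15={q,r} W23={u,w} W45={p,x}
C dims 5,6; δ0: rk 5, SNF 1^4·2
degree 0: 5−5−0 = 0 → Ȟ^0 ≅ 0
degree 1: 6−0−5 = 1 plus torsion [2] → Ȟ^1 ≅ Z ⊕ Z/2
degree 2: 0−0−0 = 0 → Ȟ^2 ≅ 0

Ȟ^0(U;F) ≅ 0; Ȟ^1(U;F) ≅ Z ⊕ Z/2; Ȟ^2(U;F) ≅ 0


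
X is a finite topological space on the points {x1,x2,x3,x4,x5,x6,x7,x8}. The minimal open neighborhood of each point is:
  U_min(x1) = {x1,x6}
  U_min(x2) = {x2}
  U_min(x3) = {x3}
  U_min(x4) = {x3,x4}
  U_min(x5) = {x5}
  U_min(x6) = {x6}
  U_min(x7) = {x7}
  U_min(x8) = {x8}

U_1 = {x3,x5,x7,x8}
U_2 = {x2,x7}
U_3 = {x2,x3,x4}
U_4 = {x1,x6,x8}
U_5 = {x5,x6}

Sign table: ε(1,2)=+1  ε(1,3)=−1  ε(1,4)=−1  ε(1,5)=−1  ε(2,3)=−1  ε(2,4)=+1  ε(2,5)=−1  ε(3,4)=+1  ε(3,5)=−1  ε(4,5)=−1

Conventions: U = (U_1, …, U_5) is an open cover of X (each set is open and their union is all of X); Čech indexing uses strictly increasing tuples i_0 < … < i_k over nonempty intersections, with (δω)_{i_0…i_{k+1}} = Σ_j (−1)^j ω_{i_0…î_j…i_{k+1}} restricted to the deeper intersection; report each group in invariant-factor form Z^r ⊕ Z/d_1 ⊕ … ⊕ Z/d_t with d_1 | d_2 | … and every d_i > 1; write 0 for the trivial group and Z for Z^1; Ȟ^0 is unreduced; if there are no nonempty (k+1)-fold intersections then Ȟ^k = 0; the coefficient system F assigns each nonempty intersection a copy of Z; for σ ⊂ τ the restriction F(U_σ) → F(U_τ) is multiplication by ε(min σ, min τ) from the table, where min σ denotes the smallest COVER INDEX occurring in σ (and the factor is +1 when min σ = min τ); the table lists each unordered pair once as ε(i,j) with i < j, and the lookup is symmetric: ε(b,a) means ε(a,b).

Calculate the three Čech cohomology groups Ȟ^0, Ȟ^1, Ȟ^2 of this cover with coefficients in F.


nonempty intersections:
  U12={x7} U13={x3} U14={x8} U15={x5} U23={x2} U45={x6}
C dims 5,6; δ0: rk 5, SNF 1^4·2
Ȟ^0: (5−5)−0=0 ⇒ 0
Ȟ^1: (6−0)−5=1 plus torsion [2] ⇒ Z ⊕ Z/2
Ȟ^2: (0−0)−0=0 ⇒ 0

Ȟ^0(U;F) ≅ 0,  Ȟ^1(U;F) ≅ Z ⊕ Z/2,  Ȟ^2(U;F) ≅ 0


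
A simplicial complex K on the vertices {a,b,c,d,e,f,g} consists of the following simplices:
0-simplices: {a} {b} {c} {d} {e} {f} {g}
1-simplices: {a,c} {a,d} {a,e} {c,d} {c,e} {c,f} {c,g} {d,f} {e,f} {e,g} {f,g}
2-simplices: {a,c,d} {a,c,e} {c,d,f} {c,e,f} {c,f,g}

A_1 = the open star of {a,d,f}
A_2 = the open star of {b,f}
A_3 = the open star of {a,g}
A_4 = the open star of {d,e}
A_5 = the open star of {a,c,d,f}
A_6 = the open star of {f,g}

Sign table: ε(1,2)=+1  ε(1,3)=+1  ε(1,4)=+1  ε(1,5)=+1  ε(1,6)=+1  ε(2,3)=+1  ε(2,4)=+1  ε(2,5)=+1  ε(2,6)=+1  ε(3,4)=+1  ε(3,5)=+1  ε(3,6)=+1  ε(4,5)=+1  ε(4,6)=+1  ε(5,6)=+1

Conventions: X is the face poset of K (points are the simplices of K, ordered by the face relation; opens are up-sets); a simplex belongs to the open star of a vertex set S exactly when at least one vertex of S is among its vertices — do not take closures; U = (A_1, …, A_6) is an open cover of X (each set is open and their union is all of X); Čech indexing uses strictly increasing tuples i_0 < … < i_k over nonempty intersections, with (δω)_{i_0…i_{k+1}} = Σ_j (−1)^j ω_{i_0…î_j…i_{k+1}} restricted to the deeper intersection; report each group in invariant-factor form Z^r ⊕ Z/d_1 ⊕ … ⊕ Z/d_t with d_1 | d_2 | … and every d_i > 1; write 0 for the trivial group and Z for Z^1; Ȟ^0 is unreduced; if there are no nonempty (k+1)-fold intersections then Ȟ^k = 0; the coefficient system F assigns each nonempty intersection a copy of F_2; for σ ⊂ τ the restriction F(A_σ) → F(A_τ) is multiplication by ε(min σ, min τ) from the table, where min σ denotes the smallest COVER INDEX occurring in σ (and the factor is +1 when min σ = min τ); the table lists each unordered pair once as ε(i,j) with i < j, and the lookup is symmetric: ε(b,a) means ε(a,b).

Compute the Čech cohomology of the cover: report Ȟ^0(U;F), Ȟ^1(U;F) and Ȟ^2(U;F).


Ȟ^0(U;F) ≅ Z/2, Ȟ^1(U;F) ≅ 0, Ȟ^2(U;F) ≅ Z/2

nonempty intersections:
  A1={{a},{d},{f},{a,c},{a,d},{a,e},{c,d},{c,f},{d,f},{e,f},{f,g},{a,c,d},{a,c,e},{c,d,f},{c,e,f},{c,f,g}} A2={{b},{f},{c,f},{d,f},{e,f},{f,g},{c,d,f},{c,e,f},{c,f,g}} A3={{a},{g},{a,c},{a,d},{a,e},{c,g},{e,g},{f,g},{a,c,d},{a,c,e},{c,f,g}} A4={{d},{e},{a,d},{a,e},{c,d},{c,e},{d,f},{e,f},{e,g},{a,c,d},{a,c,e},{c,d,f},{c,e,f}} A5={{a},{c},{d},{f},{a,c},{a,d},{a,e},{c,d},{c,e},{c,f},{c,g},{d,f},{e,f},{f,g},{a,c,d},{a,c,e},{c,d,f},{c,e,f},{c,f,g}} A6={{f},{g},{c,f},{c,g},{d,f},{e,f},{e,g},{f,g},{c,d,f},{c,e,f},{c,f,g}}
  A12={{f},{c,f},{d,f},{e,f},{f,g},{c,d,f},{c,e,f},{c,f,g}} A13={{a},{a,c},{a,d},{a,e},{f,g},{a,c,d},{a,c,e},{c,f,g}} A14={{d},{a,d},{a,e},{c,d},{d,f},{e,f},{a,c,d},{a,c,e},{c,d,f},{c,e,f}} A15={{a},{d},{f},{a,c},{a,d},{a,e},{c,d},{c,f},{d,f},{e,f},{f,g},{a,c,d},{a,c,e},{c,d,f},{c,e,f},{c,f,g}} A16={{f},{c,f},{d,f},{e,f},{f,g},{c,d,f},{c,e,f},{c,f,g}} A23={{f,g},{c,f,g}} A24={{d,f},{e,f},{c,d,f},{c,e,f}} A25={{f},{c,f},{d,f},{e,f},{f,g},{c,d,f},{c,e,f},{c,f,g}} A26={{f},{c,f},{d,f},{e,f},{f,g},{c,d,f},{c,e,f},{c,f,g}} A34={{a,d},{a,e},{e,g},{a,c,d},{a,c,e}} A35={{a},{a,c},{a,d},{a,e},{c,g},{f,g},{a,c,d},{a,c,e},{c,f,g}} A36={{g},{c,g},{e,g},{f,g},{c,f,g}} A45={{d},{a,d},{a,e},{c,d},{c,e},{d,f},{e,f},{a,c,d},{a,c,e},{c,d,f},{c,e,f}} A46={{d,f},{e,f},{e,g},{c,d,f},{c,e,f}} A56={{f},{c,f},{c,g},{d,f},{e,f},{f,g},{c,d,f},{c,e,f},{c,f,g}}
  A123={{f,g},{c,f,g}} A124={{d,f},{e,f},{c,d,f},{c,e,f}} A125={{f},{c,f},{d,f},{e,f},{f,g},{c,d,f},{c,e,f},{c,f,g}} A126={{f},{c,f},{d,f},{e,f},{f,g},{c,d,f},{c,e,f},{c,f,g}} A134={{a,d},{a,e},{a,c,d},{a,c,e}} A135={{a},{a,c},{a,d},{a,e},{f,g},{a,c,d},{a,c,e},{c,f,g}} A136={{f,g},{c,f,g}} A145={{d},{a,d},{a,e},{c,d},{d,f},{e,f},{a,c,d},{a,c,e},{c,d,f},{c,e,f}} A146={{d,f},{e,f},{c,d,f},{c,e,f}} A156={{f},{c,f},{d,f},{e,f},{f,g},{c,d,f},{c,e,f},{c,f,g}} A235={{f,g},{c,f,g}} A236={{f,g},{c,f,g}} A245={{d,f},{e,f},{c,d,f},{c,e,f}} A246={{d,f},{e,f},{c,d,f},{c,e,f}} A256={{f},{c,f},{d,f},{e,f},{f,g},{c,d,f},{c,e,f},{c,f,g}} A345={{a,d},{a,e},{a,c,d},{a,c,e}} A346={{e,g}} A356={{c,g},{f,g},{c,f,g}} A456={{d,f},{e,f},{c,d,f},{c,e,f}}
  A1235={{f,g},{c,f,g}} A1236={{f,g},{c,f,g}} A1245={{d,f},{e,f},{c,d,f},{c,e,f}} A1246={{d,f},{e,f},{c,d,f},{c,e,f}} A1256={{f},{c,f},{d,f},{e,f},{f,g},{c,d,f},{c,e,f},{c,f,g}} A1345={{a,d},{a,e},{a,c,d},{a,c,e}} A1356={{f,g},{c,f,g}} A1456={{d,f},{e,f},{c,d,f},{c,e,f}} A2356={{f,g},{c,f,g}} A2456={{d,f},{e,f},{c,d,f},{c,e,f}}
  A12356={{f,g},{c,f,g}} A12456={{d,f},{e,f},{c,d,f},{c,e,f}}
C dims 6,15,19,10; δ0: rk_F2 5; δ1: rk_F2 10; δ2: rk_F2 8
Ȟ^0: (6−5)−0=1 ⇒ Z/2
Ȟ^1: (15−10)−5=0 ⇒ 0
Ȟ^2: (19−8)−10=1 ⇒ Z/2


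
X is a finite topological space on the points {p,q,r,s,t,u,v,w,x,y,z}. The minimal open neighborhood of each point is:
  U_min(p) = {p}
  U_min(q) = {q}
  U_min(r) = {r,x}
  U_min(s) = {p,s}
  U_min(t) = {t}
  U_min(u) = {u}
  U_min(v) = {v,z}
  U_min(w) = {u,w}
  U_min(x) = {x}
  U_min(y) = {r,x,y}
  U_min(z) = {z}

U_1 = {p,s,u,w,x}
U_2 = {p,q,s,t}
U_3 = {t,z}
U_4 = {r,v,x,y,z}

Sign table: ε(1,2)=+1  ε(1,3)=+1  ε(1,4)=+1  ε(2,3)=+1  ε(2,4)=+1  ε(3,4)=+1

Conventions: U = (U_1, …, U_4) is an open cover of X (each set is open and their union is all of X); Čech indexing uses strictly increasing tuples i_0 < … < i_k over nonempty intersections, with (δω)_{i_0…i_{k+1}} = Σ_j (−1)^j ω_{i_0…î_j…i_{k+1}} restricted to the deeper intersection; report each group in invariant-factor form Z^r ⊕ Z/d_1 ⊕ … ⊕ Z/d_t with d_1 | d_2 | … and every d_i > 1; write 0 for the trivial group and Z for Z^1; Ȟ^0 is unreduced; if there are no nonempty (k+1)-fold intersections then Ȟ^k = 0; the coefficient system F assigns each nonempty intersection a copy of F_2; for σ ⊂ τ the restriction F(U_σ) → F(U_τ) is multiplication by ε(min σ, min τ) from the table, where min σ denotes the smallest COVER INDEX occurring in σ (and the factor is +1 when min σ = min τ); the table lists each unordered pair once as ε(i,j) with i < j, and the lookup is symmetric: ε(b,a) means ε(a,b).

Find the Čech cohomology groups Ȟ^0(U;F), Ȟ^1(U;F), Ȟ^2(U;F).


Ȟ^0(U;F) ≅ Z/2; Ȟ^1(U;F) ≅ Z/2; Ȟ^2(U;F) ≅ 0

cover nerve:
  U12={p,s} U14={x} U23={t} U34={z}
C dims 4,4; δ0: rk_F2 3
Ȟ^0: (4−3)−0=1 ⇒ Z/2
Ȟ^1: (4−0)−3=1 ⇒ Z/2
Ȟ^2: (0−0)−0=0 ⇒ 0


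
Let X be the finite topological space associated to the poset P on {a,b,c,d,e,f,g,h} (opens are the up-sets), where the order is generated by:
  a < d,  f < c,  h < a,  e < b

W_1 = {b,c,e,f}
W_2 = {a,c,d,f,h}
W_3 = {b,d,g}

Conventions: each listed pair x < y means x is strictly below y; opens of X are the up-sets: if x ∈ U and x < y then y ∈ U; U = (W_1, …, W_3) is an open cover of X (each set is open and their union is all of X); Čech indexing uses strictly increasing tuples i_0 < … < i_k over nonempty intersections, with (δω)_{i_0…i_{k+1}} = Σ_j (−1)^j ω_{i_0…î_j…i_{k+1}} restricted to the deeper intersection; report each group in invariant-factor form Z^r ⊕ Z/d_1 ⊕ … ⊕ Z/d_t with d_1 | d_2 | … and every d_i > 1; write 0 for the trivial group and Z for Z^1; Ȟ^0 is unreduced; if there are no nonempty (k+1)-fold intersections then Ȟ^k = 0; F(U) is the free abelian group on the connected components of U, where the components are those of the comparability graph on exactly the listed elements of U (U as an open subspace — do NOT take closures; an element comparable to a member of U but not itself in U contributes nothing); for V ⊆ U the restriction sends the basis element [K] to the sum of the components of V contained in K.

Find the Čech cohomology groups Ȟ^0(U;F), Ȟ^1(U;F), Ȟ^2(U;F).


nonempty intersections:
  W12={c,f} W13={b} W23={d}
components per intersection:
  W1: {b,e} {c,f}
  W2: {a,d,h} {c,f}
  W3: {b} {d} {g}
  W12: {c,f}
  W13: {b}
  W23: {d}
C dims 7,3; δ0: rk 3, SNF 1^3
Ȟ^0: (7−3)−0=4 ⇒ Z^4
Ȟ^1: (3−0)−3=0 ⇒ 0
Ȟ^2: (0−0)−0=0 ⇒ 0

Ȟ^0 ≅ Z^4, Ȟ^1 ≅ 0, Ȟ^2 ≅ 0


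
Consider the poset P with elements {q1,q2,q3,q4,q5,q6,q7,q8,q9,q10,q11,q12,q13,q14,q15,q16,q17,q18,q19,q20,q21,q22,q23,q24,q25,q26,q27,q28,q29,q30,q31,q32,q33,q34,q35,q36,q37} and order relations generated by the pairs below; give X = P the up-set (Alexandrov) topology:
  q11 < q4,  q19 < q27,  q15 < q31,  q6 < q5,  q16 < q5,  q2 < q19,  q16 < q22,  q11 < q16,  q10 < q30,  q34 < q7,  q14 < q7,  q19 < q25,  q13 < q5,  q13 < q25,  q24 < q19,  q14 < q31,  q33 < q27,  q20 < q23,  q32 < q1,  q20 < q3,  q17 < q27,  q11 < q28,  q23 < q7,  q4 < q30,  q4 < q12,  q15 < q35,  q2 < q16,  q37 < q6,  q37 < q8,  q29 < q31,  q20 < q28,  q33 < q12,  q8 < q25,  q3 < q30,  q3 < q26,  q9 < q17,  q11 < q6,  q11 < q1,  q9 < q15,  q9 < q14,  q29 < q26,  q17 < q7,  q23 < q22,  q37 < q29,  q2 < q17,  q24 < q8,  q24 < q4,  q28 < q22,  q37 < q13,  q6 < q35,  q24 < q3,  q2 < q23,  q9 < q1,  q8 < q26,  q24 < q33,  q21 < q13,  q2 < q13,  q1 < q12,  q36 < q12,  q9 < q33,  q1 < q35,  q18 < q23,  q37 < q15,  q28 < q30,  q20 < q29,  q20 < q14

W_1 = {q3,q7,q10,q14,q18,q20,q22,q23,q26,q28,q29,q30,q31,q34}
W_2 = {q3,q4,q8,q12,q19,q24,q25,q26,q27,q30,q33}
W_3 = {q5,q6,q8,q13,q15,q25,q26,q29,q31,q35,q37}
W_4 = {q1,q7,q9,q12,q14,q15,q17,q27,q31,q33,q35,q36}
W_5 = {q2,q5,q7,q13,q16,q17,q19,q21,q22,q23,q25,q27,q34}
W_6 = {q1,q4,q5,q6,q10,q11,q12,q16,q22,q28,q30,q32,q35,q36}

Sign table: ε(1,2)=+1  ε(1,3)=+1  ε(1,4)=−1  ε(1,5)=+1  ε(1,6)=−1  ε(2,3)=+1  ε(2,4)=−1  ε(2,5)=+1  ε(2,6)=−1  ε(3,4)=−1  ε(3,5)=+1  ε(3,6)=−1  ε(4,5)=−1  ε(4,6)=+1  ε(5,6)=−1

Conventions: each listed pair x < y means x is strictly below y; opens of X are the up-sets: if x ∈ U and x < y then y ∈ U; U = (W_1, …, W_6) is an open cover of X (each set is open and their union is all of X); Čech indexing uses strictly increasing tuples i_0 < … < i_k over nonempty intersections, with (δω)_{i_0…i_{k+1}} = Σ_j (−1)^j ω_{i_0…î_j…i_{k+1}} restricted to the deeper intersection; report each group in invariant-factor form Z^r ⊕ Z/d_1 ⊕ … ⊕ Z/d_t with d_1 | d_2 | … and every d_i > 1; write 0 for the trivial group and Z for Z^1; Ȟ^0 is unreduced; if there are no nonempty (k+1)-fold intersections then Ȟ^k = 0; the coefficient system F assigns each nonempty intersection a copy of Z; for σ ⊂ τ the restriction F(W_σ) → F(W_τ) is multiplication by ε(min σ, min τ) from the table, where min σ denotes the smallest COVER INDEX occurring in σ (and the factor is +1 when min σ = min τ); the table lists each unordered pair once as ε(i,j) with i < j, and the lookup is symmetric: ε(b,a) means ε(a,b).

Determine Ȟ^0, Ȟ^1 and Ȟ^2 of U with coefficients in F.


Ȟ^0 ≅ Z; Ȟ^1 ≅ 0; Ȟ^2 ≅ Z/2

cover nerve:
  W12={q3,q26,q30} W13={q26,q29,q31} W14={q7,q14,q31} W15={q7,q22,q23,q34} W16={q10,q22,q28,q30} W23={q8,q25,q26} W24={q12,q27,q33} W25={q19,q25,q27} W26={q4,q12,q30} W34={q15,q31,q35} W35={q5,q13,q25} W36={q5,q6,q35} W45={q7,q17,q27} W46={q1,q12,q35,q36} W56={q5,q16,q22}
  W123={q26} W126={q30} W134={q31} W145={q7} W156={q22} W235={q25} W245={q27} W246={q12} W346={q35} W356={q5}
C dims 6,15,10; δ0: rk 5, SNF 1^5; δ1: rk 10, SNF 1^9·2
Ȟ^0: (6−5)−0=1 ⇒ Z
Ȟ^1: (15−10)−5=0 ⇒ 0
Ȟ^2: (10−0)−10=0 plus torsion [2] ⇒ Z/2


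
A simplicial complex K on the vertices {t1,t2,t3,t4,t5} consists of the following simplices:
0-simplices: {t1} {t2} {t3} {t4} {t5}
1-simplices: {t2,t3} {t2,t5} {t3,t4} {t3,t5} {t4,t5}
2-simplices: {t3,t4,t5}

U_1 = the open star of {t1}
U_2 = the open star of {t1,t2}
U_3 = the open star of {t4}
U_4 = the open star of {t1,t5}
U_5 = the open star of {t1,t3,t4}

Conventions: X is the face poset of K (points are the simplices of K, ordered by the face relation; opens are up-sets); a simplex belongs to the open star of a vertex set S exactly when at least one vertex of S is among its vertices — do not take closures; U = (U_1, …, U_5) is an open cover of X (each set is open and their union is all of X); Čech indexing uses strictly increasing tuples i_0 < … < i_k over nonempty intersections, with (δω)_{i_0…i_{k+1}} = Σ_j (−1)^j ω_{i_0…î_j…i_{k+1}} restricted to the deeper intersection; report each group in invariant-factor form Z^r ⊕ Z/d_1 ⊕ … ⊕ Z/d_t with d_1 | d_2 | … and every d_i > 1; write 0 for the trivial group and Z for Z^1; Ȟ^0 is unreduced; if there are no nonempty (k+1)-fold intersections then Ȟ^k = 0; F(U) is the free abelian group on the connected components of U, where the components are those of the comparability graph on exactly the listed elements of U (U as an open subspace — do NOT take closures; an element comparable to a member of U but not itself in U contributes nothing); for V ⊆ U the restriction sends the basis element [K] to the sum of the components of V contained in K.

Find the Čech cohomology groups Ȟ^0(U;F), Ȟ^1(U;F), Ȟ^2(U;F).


Ȟ^0(U;F) ≅ Z^2,  Ȟ^1(U;F) ≅ Z,  Ȟ^2(U;F) ≅ 0

nerve of the cover:
  U1={{t1}} U2={{t1},{t2},{t2,t3},{t2,t5}} U3={{t4},{t3,t4},{t4,t5},{t3,t4,t5}} U4={{t1},{t5},{t2,t5},{t3,t5},{t4,t5},{t3,t4,t5}} U5={{t1},{t3},{t4},{t2,t3},{t3,t4},{t3,t5},{t4,t5},{t3,t4,t5}}
  U12={{t1}} U14={{t1}} U15={{t1}} U24={{t1},{t2,t5}} U25={{t1},{t2,t3}} U34={{t4,t5},{t3,t4,t5}} U35={{t4},{t3,t4},{t4,t5},{t3,t4,t5}} U45={{t1},{t3,t5},{t4,t5},{t3,t4,t5}}
  U124={{t1}} U125={{t1}} U145={{t1}} U245={{t1}} U345={{t4,t5},{t3,t4,t5}}
  U1245={{t1}}
components per intersection:
  U1: {{t1}}
  U2: {{t1}} {{t2},{t2,t3},{t2,t5}}
  U3: {{t4},{t3,t4},{t4,t5},{t3,t4,t5}}
  U4: {{t1}} {{t5},{t2,t5},{t3,t5},{t4,t5},{t3,t4,t5}}
  U5: {{t1}} {{t3},{t4},{t2,t3},{t3,t4},{t3,t5},{t4,t5},{t3,t4,t5}}
  U12: {{t1}}
  U14: {{t1}}
  U15: {{t1}}
  U24: {{t1}} {{t2,t5}}
  U25: {{t1}} {{t2,t3}}
  U34: {{t4,t5},{t3,t4,t5}}
  U35: {{t4},{t3,t4},{t4,t5},{t3,t4,t5}}
  U45: {{t1}} {{t3,t5},{t4,t5},{t3,t4,t5}}
  U124: {{t1}}
  U125: {{t1}}
  U145: {{t1}}
  U245: {{t1}}
  U345: {{t4,t5},{t3,t4,t5}}
  U1245: {{t1}}
C dims 8,11,5,1; δ0: rk 6, SNF 1^6; δ1: rk 4, SNF 1^4; δ2: rk 1, SNF 1^1
Ȟ^0 = (8 − 6) − 0 = 2, so Ȟ^0 ≅ Z^2
Ȟ^1 = (11 − 4) − 6 = 1, so Ȟ^1 ≅ Z
Ȟ^2 = (5 − 1) − 4 = 0, so Ȟ^2 ≅ 0


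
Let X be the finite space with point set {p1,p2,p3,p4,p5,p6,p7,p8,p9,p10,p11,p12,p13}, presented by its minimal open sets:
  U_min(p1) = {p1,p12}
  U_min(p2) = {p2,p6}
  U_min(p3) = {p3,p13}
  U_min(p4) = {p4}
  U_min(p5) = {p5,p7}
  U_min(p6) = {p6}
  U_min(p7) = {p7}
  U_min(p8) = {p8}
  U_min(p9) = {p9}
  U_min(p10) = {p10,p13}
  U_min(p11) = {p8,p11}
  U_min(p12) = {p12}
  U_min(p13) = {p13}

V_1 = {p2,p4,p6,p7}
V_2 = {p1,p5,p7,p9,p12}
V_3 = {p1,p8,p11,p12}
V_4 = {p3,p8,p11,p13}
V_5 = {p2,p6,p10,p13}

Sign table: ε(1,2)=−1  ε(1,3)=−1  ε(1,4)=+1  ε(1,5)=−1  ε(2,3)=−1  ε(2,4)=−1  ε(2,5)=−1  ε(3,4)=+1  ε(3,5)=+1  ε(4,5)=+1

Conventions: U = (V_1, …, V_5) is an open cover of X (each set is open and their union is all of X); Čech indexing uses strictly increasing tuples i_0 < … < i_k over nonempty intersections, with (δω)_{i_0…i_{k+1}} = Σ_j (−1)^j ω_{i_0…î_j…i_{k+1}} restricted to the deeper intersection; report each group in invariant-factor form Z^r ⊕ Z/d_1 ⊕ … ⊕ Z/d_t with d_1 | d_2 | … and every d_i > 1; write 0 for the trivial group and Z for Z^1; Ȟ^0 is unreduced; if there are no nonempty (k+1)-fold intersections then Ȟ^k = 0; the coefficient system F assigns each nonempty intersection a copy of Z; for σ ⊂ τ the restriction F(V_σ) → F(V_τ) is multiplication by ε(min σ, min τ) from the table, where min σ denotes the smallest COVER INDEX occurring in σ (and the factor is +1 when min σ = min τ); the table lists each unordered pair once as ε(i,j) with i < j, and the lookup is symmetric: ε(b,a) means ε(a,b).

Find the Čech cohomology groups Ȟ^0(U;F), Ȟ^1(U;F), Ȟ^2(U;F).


Ȟ^0 = 0; Ȟ^1 = Z/2; Ȟ^2 = 0

nonempty intersections:
  V12={p7} V15={p2,p6} V23={p1,p12} V34={p8,p11} V45={p13}
C dims 5,5; δ0: rk 5, SNF 1^4·2
Ȟ^0: (5−5)−0=0 ⇒ 0
Ȟ^1: (5−0)−5=0 plus torsion [2] ⇒ Z/2
Ȟ^2: (0−0)−0=0 ⇒ 0


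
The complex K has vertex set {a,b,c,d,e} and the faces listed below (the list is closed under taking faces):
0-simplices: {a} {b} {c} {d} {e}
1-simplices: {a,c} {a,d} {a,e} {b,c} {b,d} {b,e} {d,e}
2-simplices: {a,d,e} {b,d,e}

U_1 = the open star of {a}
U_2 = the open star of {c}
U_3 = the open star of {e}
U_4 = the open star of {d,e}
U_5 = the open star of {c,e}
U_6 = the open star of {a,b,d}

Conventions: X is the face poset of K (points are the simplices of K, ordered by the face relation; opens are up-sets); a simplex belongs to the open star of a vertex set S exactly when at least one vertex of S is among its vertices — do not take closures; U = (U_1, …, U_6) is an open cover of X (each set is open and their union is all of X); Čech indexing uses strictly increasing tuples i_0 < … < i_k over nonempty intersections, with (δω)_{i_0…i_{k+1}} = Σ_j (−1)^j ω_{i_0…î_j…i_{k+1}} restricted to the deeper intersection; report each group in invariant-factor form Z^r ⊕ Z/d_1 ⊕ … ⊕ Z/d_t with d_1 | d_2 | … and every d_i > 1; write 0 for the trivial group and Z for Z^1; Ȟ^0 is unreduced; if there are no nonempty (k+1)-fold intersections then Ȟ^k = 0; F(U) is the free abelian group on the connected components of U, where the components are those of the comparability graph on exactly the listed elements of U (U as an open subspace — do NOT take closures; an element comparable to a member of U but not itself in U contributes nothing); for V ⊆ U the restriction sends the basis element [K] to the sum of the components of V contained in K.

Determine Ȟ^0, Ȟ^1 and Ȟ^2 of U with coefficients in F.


Ȟ^0 ≅ Z,  Ȟ^1 ≅ Z,  Ȟ^2 ≅ 0

intersection data:
  U1={{a},{a,c},{a,d},{a,e},{a,d,e}} U2={{c},{a,c},{b,c}} U3={{e},{a,e},{b,e},{d,e},{a,d,e},{b,d,e}} U4={{d},{e},{a,d},{a,e},{b,d},{b,e},{d,e},{a,d,e},{b,d,e}} U5={{c},{e},{a,c},{a,e},{b,c},{b,e},{d,e},{a,d,e},{b,d,e}} U6={{a},{b},{d},{a,c},{a,d},{a,e},{b,c},{b,d},{b,e},{d,e},{a,d,e},{b,d,e}}
  U12={{a,c}} U13={{a,e},{a,d,e}} U14={{a,d},{a,e},{a,d,e}} U15={{a,c},{a,e},{a,d,e}} U16={{a},{a,c},{a,d},{a,e},{a,d,e}} U25={{c},{a,c},{b,c}} U26={{a,c},{b,c}} U34={{e},{a,e},{b,e},{d,e},{a,d,e},{b,d,e}} U35={{e},{a,e},{b,e},{d,e},{a,d,e},{b,d,e}} U36={{a,e},{b,e},{d,e},{a,d,e},{b,d,e}} U45={{e},{a,e},{b,e},{d,e},{a,d,e},{b,d,e}} U46={{d},{a,d},{a,e},{b,d},{b,e},{d,e},{a,d,e},{b,d,e}} U56={{a,c},{a,e},{b,c},{b,e},{d,e},{a,d,e},{b,d,e}}
  U125={{a,c}} U126={{a,c}} U134={{a,e},{a,d,e}} U135={{a,e},{a,d,e}} U136={{a,e},{a,d,e}} U145={{a,e},{a,d,e}} U146={{a,d},{a,e},{a,d,e}} U156={{a,c},{a,e},{a,d,e}} U256={{a,c},{b,c}} U345={{e},{a,e},{b,e},{d,e},{a,d,e},{b,d,e}} U346={{a,e},{b,e},{d,e},{a,d,e},{b,d,e}} U356={{a,e},{b,e},{d,e},{a,d,e},{b,d,e}} U456={{a,e},{b,e},{d,e},{a,d,e},{b,d,e}}
  U1256={{a,c}} U1345={{a,e},{a,d,e}} U1346={{a,e},{a,d,e}} U1356={{a,e},{a,d,e}} U1456={{a,e},{a,d,e}} U3456={{a,e},{b,e},{d,e},{a,d,e},{b,d,e}}
  U13456={{a,e},{a,d,e}}
components per intersection:
  U1: {{a},{a,c},{a,d},{a,e},{a,d,e}}
  U2: {{c},{a,c},{b,c}}
  U3: {{e},{a,e},{b,e},{d,e},{a,d,e},{b,d,e}}
  U4: {{d},{e},{a,d},{a,e},{b,d},{b,e},{d,e},{a,d,e},{b,d,e}}
  U5: {{c},{a,c},{b,c}} {{e},{a,e},{b,e},{d,e},{a,d,e},{b,d,e}}
  U6: {{a},{b},{d},{a,c},{a,d},{a,e},{b,c},{b,d},{b,e},{d,e},{a,d,e},{b,d,e}}
  U12: {{a,c}}
  U13: {{a,e},{a,d,e}}
  U14: {{a,d},{a,e},{a,d,e}}
  U15: {{a,c}} {{a,e},{a,d,e}}
  U16: {{a},{a,c},{a,d},{a,e},{a,d,e}}
  U25: {{c},{a,c},{b,c}}
  U26: {{a,c}} {{b,c}}
  U34: {{e},{a,e},{b,e},{d,e},{a,d,e},{b,d,e}}
  U35: {{e},{a,e},{b,e},{d,e},{a,d,e},{b,d,e}}
  U36: {{a,e},{b,e},{d,e},{a,d,e},{b,d,e}}
  U45: {{e},{a,e},{b,e},{d,e},{a,d,e},{b,d,e}}
  U46: {{d},{a,d},{a,e},{b,d},{b,e},{d,e},{a,d,e},{b,d,e}}
  U56: {{a,c}} {{a,e},{b,e},{d,e},{a,d,e},{b,d,e}} {{b,c}}
  U125: {{a,c}}
  U126: {{a,c}}
  U134: {{a,e},{a,d,e}}
  U135: {{a,e},{a,d,e}}
  U136: {{a,e},{a,d,e}}
  U145: {{a,e},{a,d,e}}
  U146: {{a,d},{a,e},{a,d,e}}
  U156: {{a,c}} {{a,e},{a,d,e}}
  U256: {{a,c}} {{b,c}}
  U345: {{e},{a,e},{b,e},{d,e},{a,d,e},{b,d,e}}
  U346: {{a,e},{b,e},{d,e},{a,d,e},{b,d,e}}
  U356: {{a,e},{b,e},{d,e},{a,d,e},{b,d,e}}
  U456: {{a,e},{b,e},{d,e},{a,d,e},{b,d,e}}
  U1256: {{a,c}}
  U1345: {{a,e},{a,d,e}}
  U1346: {{a,e},{a,d,e}}
  U1356: {{a,e},{a,d,e}}
  U1456: {{a,e},{a,d,e}}
  U3456: {{a,e},{b,e},{d,e},{a,d,e},{b,d,e}}
  U13456: {{a,e},{a,d,e}}
C dims 7,17,15,6; δ0: rk 6, SNF 1^6; δ1: rk 10, SNF 1^10; δ2: rk 5, SNF 1^5
Ȟ^0 = (7 − 6) − 0 = 1, so Ȟ^0 ≅ Z
Ȟ^1 = (17 − 10) − 6 = 1, so Ȟ^1 ≅ Z
Ȟ^2 = (15 − 5) − 10 = 0, so Ȟ^2 ≅ 0


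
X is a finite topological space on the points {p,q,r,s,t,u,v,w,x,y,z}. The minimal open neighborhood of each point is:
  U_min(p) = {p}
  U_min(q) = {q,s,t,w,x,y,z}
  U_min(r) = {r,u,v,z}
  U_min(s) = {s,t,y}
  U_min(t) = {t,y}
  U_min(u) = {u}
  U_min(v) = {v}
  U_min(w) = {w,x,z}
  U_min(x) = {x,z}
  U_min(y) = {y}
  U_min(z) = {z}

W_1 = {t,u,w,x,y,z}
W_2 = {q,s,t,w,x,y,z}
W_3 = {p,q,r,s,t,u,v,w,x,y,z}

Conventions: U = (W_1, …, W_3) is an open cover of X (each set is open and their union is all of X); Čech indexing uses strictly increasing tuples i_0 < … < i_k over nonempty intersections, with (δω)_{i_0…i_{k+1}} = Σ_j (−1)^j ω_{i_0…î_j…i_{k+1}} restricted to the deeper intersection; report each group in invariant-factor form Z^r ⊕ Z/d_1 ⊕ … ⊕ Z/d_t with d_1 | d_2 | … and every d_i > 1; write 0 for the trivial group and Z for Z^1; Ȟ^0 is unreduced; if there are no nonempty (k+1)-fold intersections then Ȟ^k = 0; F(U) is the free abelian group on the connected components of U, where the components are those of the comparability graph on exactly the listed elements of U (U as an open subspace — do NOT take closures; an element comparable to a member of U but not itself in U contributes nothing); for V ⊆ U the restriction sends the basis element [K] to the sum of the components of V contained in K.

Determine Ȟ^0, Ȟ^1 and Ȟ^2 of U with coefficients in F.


Ȟ^0 ≅ Z^2,  Ȟ^1 ≅ 0,  Ȟ^2 ≅ 0

nonempty overlaps:
  W12={t,w,x,y,z} W13={t,u,w,x,y,z} W23={q,s,t,w,x,y,z}
  W123={t,w,x,y,z}
components per intersection:
  W1: {t,y} {u} {w,x,z}
  W2: {q,s,t,w,x,y,z}
  W3: {p} {q,r,s,t,u,v,w,x,y,z}
  W12: {t,y} {w,x,z}
  W13: {t,y} {u} {w,x,z}
  W23: {q,s,t,w,x,y,z}
  W123: {t,y} {w,x,z}
C dims 6,6,2; δ0: rk 4, SNF 1^4; δ1: rk 2, SNF 1^2
degree 0: 6−4−0 = 2 → Ȟ^0 ≅ Z^2
degree 1: 6−2−4 = 0 → Ȟ^1 ≅ 0
degree 2: 2−0−2 = 0 → Ȟ^2 ≅ 0


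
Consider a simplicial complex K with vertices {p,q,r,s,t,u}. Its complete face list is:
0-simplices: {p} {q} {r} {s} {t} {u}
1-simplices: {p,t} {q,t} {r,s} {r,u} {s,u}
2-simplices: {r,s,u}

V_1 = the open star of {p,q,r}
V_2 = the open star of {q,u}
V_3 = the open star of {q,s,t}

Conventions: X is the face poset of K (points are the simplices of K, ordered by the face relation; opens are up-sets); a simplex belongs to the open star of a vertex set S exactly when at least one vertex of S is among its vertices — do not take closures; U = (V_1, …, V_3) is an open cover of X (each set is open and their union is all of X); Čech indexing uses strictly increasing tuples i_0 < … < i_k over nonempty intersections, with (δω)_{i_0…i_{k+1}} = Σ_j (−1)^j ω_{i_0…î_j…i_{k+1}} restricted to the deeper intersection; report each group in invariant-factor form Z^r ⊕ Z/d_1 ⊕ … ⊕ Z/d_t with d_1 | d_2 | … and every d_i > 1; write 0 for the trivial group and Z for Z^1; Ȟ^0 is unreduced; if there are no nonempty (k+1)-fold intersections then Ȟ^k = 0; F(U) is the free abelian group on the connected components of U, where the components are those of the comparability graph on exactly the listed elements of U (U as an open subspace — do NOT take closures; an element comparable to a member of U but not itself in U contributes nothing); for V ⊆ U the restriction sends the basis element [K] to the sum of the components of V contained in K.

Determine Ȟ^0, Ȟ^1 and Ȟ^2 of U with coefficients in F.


intersection data:
  V1={{p},{q},{r},{p,t},{q,t},{r,s},{r,u},{r,s,u}} V2={{q},{u},{q,t},{r,u},{s,u},{r,s,u}} V3={{q},{s},{t},{p,t},{q,t},{r,s},{s,u},{r,s,u}}
  V12={{q},{q,t},{r,u},{r,s,u}} V13={{q},{p,t},{q,t},{r,s},{r,s,u}} V23={{q},{q,t},{s,u},{r,s,u}}
  V123={{q},{q,t},{r,s,u}}
components per intersection:
  V1: {{p},{p,t}} {{q},{q,t}} {{r},{r,s},{r,u},{r,s,u}}
  V2: {{q},{q,t}} {{u},{r,u},{s,u},{r,s,u}}
  V3: {{q},{t},{p,t},{q,t}} {{s},{r,s},{s,u},{r,s,u}}
  V12: {{q},{q,t}} {{r,u},{r,s,u}}
  V13: {{q},{q,t}} {{p,t}} {{r,s},{r,s,u}}
  V23: {{q},{q,t}} {{s,u},{r,s,u}}
  V123: {{q},{q,t}} {{r,s,u}}
C dims 7,7,2; δ0: rk 5, SNF 1^5; δ1: rk 2, SNF 1^2
Ȟ^0 = (7 − 5) − 0 = 2, so Ȟ^0 ≅ Z^2
Ȟ^1 = (7 − 2) − 5 = 0, so Ȟ^1 ≅ 0
Ȟ^2 = (2 − 0) − 2 = 0, so Ȟ^2 ≅ 0

Ȟ^0 = Z^2,  Ȟ^1 = 0,  Ȟ^2 = 0


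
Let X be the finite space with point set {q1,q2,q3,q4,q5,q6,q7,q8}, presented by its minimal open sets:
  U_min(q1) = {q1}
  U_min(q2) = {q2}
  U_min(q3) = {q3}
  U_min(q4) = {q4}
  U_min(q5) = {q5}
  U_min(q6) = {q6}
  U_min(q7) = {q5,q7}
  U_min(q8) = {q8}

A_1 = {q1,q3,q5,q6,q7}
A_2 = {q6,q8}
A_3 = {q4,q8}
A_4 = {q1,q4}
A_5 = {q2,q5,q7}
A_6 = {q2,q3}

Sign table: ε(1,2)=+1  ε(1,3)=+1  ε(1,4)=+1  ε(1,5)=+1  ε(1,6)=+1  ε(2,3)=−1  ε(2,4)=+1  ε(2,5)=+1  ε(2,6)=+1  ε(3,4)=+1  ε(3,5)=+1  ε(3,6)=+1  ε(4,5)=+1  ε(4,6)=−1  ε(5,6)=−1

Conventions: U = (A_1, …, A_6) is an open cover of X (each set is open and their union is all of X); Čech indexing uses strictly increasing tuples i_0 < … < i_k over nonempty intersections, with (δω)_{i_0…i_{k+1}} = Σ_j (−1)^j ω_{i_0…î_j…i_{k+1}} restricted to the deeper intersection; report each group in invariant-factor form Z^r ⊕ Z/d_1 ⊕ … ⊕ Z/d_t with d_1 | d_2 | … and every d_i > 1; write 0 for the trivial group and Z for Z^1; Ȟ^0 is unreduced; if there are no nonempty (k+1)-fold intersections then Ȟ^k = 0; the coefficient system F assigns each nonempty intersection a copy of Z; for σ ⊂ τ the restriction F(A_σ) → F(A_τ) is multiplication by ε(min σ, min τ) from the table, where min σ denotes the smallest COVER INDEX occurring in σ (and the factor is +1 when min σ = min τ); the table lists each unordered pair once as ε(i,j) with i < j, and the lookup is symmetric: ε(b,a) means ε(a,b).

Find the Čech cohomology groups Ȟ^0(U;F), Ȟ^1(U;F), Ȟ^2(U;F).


Ȟ^0 ≅ 0, Ȟ^1 ≅ Z ⊕ Z/2, Ȟ^2 ≅ 0

nerve of the cover:
  A12={q6} A14={q1} A15={q5,q7} A16={q3} A23={q8} A34={q4} A56={q2}
C dims 6,7; δ0: rk 6, SNF 1^5·2
Ȟ^0 = (6 − 6) − 0 = 0, so Ȟ^0 ≅ 0
Ȟ^1 = (7 − 0) − 6 = 1 plus torsion [2], so Ȟ^1 ≅ Z ⊕ Z/2
Ȟ^2 = (0 − 0) − 0 = 0, so Ȟ^2 ≅ 0


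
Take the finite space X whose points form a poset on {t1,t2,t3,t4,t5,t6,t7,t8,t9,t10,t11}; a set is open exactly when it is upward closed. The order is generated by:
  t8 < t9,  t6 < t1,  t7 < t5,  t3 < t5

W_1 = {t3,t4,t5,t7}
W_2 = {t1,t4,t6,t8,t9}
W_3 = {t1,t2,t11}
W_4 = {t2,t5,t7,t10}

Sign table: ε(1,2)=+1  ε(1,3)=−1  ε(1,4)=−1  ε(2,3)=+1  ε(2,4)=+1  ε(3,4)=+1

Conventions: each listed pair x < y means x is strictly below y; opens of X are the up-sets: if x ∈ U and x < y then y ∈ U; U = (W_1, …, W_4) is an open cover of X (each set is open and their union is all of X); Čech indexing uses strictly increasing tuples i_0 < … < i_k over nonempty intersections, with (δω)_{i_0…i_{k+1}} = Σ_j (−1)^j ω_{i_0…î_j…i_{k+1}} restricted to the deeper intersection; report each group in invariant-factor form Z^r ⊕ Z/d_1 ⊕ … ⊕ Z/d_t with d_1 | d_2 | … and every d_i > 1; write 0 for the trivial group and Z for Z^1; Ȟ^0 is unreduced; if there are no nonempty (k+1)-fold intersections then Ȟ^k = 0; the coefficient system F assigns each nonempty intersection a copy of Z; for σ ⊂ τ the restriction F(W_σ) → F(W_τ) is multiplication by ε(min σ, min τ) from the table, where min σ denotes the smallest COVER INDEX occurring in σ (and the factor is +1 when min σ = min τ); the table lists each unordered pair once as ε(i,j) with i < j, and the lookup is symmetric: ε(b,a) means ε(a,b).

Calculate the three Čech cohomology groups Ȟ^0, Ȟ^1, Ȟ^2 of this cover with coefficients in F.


Ȟ^0 = 0; Ȟ^1 = Z/2; Ȟ^2 = 0

intersection data:
  W12={t4} W14={t5,t7} W23={t1} W34={t2}
C dims 4,4; δ0: rk 4, SNF 1^3·2
Ȟ^0 = (4 − 4) − 0 = 0, so Ȟ^0 ≅ 0
Ȟ^1 = (4 − 0) − 4 = 0 plus torsion [2], so Ȟ^1 ≅ Z/2
Ȟ^2 = (0 − 0) − 0 = 0, so Ȟ^2 ≅ 0


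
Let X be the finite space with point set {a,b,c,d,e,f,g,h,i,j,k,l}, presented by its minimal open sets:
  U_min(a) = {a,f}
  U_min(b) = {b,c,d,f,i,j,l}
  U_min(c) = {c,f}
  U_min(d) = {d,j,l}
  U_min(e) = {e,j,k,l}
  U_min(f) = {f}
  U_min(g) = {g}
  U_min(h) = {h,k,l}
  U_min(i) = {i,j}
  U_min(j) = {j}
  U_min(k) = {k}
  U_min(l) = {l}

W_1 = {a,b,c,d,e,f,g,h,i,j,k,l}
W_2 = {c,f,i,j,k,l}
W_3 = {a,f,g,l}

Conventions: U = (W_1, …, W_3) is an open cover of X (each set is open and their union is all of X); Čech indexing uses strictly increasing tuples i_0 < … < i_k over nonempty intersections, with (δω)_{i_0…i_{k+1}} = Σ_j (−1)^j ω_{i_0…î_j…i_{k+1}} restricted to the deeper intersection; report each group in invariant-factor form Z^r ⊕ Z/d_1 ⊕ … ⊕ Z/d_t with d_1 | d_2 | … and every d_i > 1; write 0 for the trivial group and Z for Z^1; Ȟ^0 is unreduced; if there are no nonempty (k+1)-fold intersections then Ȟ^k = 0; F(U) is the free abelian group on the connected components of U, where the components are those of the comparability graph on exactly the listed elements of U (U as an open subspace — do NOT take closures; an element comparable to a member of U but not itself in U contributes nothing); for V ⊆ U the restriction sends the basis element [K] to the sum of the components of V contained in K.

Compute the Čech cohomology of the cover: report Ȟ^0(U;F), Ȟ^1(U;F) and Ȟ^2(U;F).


Ȟ^0(U;F) ≅ Z^2,  Ȟ^1(U;F) ≅ 0,  Ȟ^2(U;F) ≅ 0

nerve simplices:
  W12={c,f,i,j,k,l} W13={a,f,g,l} W23={f,l}
  W123={f,l}
components per intersection:
  W1: {a,b,c,d,e,f,h,i,j,k,l} {g}
  W2: {c,f} {i,j} {k} {l}
  W3: {a,f} {g} {l}
  W12: {c,f} {i,j} {k} {l}
  W13: {a,f} {g} {l}
  W23: {f} {l}
  W123: {f} {l}
C dims 9,9,2; δ0: rk 7, SNF 1^7; δ1: rk 2, SNF 1^2
degree 0: 9−7−0 = 2 → Ȟ^0 ≅ Z^2
degree 1: 9−2−7 = 0 → Ȟ^1 ≅ 0
degree 2: 2−0−2 = 0 → Ȟ^2 ≅ 0


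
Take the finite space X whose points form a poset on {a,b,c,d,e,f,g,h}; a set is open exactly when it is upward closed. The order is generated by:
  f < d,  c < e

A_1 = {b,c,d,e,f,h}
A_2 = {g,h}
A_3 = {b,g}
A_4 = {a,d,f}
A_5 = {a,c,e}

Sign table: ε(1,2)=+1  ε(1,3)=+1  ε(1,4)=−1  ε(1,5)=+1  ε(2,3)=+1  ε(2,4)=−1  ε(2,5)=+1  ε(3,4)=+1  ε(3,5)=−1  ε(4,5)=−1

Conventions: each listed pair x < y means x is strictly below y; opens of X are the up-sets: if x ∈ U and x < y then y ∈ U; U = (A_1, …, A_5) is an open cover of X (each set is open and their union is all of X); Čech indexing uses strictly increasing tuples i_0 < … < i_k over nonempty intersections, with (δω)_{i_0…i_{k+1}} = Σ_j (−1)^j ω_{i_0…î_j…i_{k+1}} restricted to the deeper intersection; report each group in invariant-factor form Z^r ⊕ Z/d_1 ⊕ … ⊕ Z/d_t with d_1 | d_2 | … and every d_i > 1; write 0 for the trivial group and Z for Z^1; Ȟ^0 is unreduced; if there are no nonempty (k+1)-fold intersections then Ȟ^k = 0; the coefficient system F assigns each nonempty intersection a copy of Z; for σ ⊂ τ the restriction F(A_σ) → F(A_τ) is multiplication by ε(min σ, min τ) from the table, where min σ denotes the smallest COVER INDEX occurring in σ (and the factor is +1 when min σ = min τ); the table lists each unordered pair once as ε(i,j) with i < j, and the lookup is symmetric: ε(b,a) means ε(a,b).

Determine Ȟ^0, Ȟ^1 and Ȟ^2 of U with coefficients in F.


Ȟ^0 ≅ Z, Ȟ^1 ≅ Z^2, Ȟ^2 ≅ 0

nerve simplices:
  A12={h} A13={b} A14={d,f} A15={c,e} A23={g} A45={a}
C dims 5,6; δ0: rk 4, SNF 1^4
degree 0: 5−4−0 = 1 → Ȟ^0 ≅ Z
degree 1: 6−0−4 = 2 → Ȟ^1 ≅ Z^2
degree 2: 0−0−0 = 0 → Ȟ^2 ≅ 0


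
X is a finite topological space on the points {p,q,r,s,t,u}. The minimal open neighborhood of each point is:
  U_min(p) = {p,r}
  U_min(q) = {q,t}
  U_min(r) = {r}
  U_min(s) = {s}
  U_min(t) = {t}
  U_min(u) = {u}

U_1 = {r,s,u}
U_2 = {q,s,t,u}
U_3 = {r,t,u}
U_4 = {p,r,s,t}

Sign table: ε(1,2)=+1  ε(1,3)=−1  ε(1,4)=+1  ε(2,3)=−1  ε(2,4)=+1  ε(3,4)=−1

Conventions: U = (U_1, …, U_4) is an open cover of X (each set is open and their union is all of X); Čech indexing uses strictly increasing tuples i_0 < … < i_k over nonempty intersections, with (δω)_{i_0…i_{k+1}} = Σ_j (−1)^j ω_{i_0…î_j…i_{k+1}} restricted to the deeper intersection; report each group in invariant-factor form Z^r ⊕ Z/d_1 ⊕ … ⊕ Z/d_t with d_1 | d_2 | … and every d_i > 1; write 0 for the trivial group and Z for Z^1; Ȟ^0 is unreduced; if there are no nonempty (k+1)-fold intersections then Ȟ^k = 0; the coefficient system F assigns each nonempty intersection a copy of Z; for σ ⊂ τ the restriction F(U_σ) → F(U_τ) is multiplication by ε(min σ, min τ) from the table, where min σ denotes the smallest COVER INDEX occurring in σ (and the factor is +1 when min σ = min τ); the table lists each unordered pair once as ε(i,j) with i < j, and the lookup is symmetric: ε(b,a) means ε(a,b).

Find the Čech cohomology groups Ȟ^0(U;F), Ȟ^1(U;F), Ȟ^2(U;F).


nerve simplices:
  U12={s,u} U13={r,u} U14={r,s} U23={t,u} U24={s,t} U34={r,t}
  U123={u} U124={s} U134={r} U234={t}
C dims 4,6,4; δ0: rk 3, SNF 1^3; δ1: rk 3, SNF 1^3
degree 0: 4−3−0 = 1 → Ȟ^0 ≅ Z
degree 1: 6−3−3 = 0 → Ȟ^1 ≅ 0
degree 2: 4−0−3 = 1 → Ȟ^2 ≅ Z

Ȟ^0 = Z; Ȟ^1 = 0; Ȟ^2 = Z


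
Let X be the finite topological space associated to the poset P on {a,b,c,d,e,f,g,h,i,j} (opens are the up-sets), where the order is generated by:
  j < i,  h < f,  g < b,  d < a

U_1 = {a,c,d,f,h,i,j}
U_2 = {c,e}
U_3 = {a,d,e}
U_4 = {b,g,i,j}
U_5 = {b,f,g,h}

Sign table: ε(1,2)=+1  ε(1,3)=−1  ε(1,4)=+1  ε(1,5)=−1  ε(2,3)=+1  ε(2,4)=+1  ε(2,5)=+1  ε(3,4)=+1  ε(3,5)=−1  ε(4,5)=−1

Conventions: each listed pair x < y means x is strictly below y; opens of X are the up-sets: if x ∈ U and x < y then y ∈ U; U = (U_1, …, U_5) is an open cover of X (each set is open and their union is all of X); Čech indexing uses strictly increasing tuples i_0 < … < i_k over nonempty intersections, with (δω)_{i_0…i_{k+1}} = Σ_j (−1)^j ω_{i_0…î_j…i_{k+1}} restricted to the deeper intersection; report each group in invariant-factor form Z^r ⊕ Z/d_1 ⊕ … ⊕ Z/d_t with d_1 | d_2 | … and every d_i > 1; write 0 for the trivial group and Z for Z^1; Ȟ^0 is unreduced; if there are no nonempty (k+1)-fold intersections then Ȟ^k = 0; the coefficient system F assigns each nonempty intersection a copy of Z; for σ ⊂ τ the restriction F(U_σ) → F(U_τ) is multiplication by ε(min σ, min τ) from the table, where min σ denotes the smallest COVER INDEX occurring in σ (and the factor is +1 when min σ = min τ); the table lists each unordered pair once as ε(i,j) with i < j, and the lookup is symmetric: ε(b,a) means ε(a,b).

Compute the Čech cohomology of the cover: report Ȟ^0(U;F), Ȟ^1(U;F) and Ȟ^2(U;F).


Ȟ^0(U;F) ≅ 0, Ȟ^1(U;F) ≅ Z ⊕ Z/2, Ȟ^2(U;F) ≅ 0

cover nerve:
  U12={c} U13={a,d} U14={i,j} U15={f,h} U23={e} U45={b,g}
C dims 5,6; δ0: rk 5, SNF 1^4·2
Ȟ^0: (5−5)−0=0 ⇒ 0
Ȟ^1: (6−0)−5=1 plus torsion [2] ⇒ Z ⊕ Z/2
Ȟ^2: (0−0)−0=0 ⇒ 0
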